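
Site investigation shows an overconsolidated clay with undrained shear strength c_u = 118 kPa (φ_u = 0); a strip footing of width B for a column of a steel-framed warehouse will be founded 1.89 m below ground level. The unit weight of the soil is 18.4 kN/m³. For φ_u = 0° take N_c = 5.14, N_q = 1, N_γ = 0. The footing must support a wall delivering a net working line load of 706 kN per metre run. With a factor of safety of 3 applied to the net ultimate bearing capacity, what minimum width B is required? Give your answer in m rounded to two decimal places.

B = 3.49 m

Overburden at base level: q = 18.4 × 1.89 = 34.776 kPa.
Cohesion term c·N_c = 118 × 5.14 = 606.52 kPa; surcharge term q·N_q = 34.776 × 1 = 34.776 kPa.
q_ult = 606.52 + 34.776 = 641.3 kPa.
For φ = 0 the ½γBN_γ term vanishes, so q_ult is independent of B. q_net = 641.3 − 34.776 = 606.52 kPa; q_all(net) = 606.52/3 = 202.17 kPa.
Required width B = w / q_all(net) = 706 / 202.17 = 3.492 m.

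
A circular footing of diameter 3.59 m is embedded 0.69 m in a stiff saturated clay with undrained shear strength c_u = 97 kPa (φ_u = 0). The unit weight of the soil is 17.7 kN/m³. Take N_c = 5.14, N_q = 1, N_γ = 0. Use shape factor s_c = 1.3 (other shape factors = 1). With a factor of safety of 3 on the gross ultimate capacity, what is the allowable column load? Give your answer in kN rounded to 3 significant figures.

P_all ≈ 2230 kN

q = γ·D_f = 17.7 × 0.69 = 12.213 kPa.
c·N_c·s_c = 97 × 5.14 × 1.3 = 648.15 kPa
q·N_q = 12.213 × 1 = 12.213 kPa
q_ult = 648.15 + 12.213 = 660.37 kPa.
Gross allowable pressure q_all = 660.37 / 3 = 220.12 kPa.
Footing area = 10.1223 m², so allowable column load = 220.12 × 10.1223 = 2228.1 kN.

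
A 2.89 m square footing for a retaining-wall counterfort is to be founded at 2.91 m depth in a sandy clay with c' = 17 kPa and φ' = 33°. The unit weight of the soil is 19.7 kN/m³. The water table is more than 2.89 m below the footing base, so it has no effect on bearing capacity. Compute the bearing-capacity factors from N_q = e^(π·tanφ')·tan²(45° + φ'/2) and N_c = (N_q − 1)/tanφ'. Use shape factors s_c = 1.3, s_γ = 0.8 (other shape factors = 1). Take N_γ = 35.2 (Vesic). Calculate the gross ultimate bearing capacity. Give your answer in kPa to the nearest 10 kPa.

tan33° = 0.6494, so N_q = e^(π×0.6494)·tan²(61.5°) = 7.692 × 3.392 = 26.09.
N_c = (26.09 − 1)/tan33° = 38.64.
q = γ·D_f = 19.7 × 2.91 = 57.327 kPa.
c·N_c·s_c = 17 × 38.638 × 1.3 = 853.91 kPa
q·N_q = 57.327 × 26.092 = 1495.8 kPa
0.5·γ·B·N_γ·s_γ = 0.5 × 19.7 × 2.89 × 35.2 × 0.8 = 801.62 kPa
q_ult = 853.91 + 1495.8 + 801.62 = 3151.3 kPa.

q_ult ≈ 3150 kPa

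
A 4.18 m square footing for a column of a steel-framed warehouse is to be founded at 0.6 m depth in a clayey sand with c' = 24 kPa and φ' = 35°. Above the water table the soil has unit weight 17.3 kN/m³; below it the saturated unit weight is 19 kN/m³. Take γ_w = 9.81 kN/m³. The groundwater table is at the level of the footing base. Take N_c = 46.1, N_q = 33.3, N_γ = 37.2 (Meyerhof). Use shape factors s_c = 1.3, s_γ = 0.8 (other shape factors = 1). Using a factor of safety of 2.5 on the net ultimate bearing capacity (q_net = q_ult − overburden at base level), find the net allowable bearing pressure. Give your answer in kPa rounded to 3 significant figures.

Effective surcharge at the founding depth q = γ·D_f = 17.3 × 0.6 = 10.38 kPa.
The water table coincides with the base, so in the self-weight term γ → γ' = 9.19 kN/m³.
q_ult = c·N_c·s_c + q·N_q + 0.5·γ·B·N_γ·s_γ
     = 24 × 46.1 × 1.3 + 10.38 × 33.3 + 0.5 × 9.19 × 4.18 × 37.2 × 0.8
     = 1438.3 + 345.65 + 571.6 = 2355.6 kPa.
q_net = 2355.6 − 10.38 = 2345.2 kPa.
q_all(net) = 2345.2 / 2.5 = 938.08 kPa.

q_all(net) ≈ 938 kPa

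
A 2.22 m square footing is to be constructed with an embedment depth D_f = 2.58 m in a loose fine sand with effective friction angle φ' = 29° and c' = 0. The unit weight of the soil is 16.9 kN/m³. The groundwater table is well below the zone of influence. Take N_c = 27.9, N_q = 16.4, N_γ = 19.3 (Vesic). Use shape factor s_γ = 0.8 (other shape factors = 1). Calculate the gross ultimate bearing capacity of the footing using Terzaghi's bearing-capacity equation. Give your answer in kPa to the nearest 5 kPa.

q = γ·D_f = 16.9 × 2.58 = 43.602 kPa.
q·N_q = 43.602 × 16.4 = 715.07 kPa
0.5·γ·B·N_γ·s_γ = 0.5 × 16.9 × 2.22 × 19.3 × 0.8 = 289.64 kPa
q_ult = 715.07 + 289.64 = 1004.7 kPa.

q_ult ≈ 1005 kPa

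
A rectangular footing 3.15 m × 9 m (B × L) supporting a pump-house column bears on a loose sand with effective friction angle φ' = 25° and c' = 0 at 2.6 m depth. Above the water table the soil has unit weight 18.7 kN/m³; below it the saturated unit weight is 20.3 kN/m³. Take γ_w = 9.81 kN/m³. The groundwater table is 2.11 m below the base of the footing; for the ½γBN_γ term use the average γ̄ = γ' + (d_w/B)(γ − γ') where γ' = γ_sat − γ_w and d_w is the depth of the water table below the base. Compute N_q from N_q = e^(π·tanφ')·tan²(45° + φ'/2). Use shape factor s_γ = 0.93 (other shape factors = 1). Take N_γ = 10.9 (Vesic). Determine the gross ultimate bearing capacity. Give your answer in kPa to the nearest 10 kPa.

tan25° = 0.4663, so N_q = e^(π×0.4663)·tan²(57.5°) = 4.327 × 2.464 = 10.66.
q = γ·D_f = 18.7 × 2.6 = 48.62 kPa.
γ' = 10.49 kN/m³; averaging over the depth B below the base, γ̄ = γ' + (d_w/B)(γ − γ') = 15.989 kN/m³.
q·N_q = 48.62 × 10.662 = 518.39 kPa
0.5·γ·B·N_γ·s_γ = 0.5 × 15.989 × 3.15 × 10.9 × 0.93 = 255.28 kPa
q_ult = 518.39 + 255.28 = 773.68 kPa.

q_ult ≈ 770 kPa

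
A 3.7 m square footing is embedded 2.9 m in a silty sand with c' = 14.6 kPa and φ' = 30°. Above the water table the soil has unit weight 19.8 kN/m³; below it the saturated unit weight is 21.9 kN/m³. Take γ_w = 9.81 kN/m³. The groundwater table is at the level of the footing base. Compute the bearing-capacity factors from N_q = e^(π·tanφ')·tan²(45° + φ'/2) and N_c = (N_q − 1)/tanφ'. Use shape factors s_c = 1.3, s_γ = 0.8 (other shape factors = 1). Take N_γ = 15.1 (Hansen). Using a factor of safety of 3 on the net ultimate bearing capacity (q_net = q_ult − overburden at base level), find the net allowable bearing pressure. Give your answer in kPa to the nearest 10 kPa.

N_q = e^(π·tan30°)·tan²(60°) = 18.4; N_c = (N_q − 1)/tanφ' = 30.14.
Overburden at base level: q = 19.8 × 2.9 = 57.42 kPa.
Below the base the soil is submerged, so the ½γBN_γ term uses γ' = 21.9 − 9.81 = 12.09 kN/m³.
Cohesion term c·N_c·s_c = 14.6 × 30.14 × 1.3 = 572.05 kPa; surcharge term q·N_q = 57.42 × 18.401 = 1056.6 kPa; self-weight term 0.5·γ·B·N_γ·s_γ = 0.5 × 12.09 × 3.7 × 15.1 × 0.8 = 270.19 kPa.
q_ult = 572.05 + 1056.6 + 270.19 = 1898.8 kPa.
q_net = 1898.8 − 57.42 = 1841.4 kPa.
q_all(net) = 1841.4 / 3 = 613.8 kPa.

q_all(net) ≈ 610 kPa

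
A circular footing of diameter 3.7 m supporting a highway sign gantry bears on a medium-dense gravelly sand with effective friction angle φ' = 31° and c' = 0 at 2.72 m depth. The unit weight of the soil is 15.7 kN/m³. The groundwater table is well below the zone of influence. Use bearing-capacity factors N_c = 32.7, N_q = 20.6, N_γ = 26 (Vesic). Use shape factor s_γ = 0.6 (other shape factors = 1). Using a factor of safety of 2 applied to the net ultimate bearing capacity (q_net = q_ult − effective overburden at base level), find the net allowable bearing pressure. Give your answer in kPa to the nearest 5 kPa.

q_all(net) ≈ 645 kPa

Overburden at base level: q = 15.7 × 2.72 = 42.704 kPa.
Surcharge term q·N_q = 42.704 × 20.6 = 879.7 kPa; self-weight term 0.5·γ·B·N_γ·s_γ = 0.5 × 15.7 × 3.7 × 26 × 0.6 = 453.1 kPa.
q_ult = 879.7 + 453.1 = 1332.8 kPa.
Net ultimate: q_net = 1332.8 − 42.704 = 1290.1 kPa.
q_all(net) = 1290.1 / 2 = 645.05 kPa.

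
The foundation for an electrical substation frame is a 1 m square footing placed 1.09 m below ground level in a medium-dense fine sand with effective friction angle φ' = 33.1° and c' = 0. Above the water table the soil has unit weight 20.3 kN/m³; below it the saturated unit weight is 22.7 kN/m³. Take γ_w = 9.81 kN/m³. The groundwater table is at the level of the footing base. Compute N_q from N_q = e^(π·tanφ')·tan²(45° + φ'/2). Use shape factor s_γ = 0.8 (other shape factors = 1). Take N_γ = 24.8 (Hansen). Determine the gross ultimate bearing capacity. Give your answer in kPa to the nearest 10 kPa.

tan33.1° = 0.6519, so N_q = e^(π×0.6519)·tan²(61.55°) = 7.752 × 3.406 = 26.41.
Effective surcharge at the founding depth q = γ·D_f = 20.3 × 1.09 = 22.127 kPa.
The water table coincides with the base, so in the self-weight term γ → γ' = 12.89 kN/m³.
q_ult = q·N_q + 0.5·γ·B·N_γ·s_γ
     = 22.127 × 26.406 + 0.5 × 12.89 × 1 × 24.8 × 0.8
     = 584.29 + 127.87 = 712.16 kPa.

q_ult ≈ 710 kPa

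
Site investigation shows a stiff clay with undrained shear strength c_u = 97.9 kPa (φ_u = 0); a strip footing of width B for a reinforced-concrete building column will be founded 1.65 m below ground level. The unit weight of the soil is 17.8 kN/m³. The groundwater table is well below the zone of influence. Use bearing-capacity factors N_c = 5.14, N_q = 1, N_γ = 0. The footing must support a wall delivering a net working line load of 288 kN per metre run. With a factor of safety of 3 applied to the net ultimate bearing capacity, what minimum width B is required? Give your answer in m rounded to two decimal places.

B = 1.72 m

Overburden at base level: q = 17.8 × 1.65 = 29.37 kPa.
Cohesion term c·N_c = 97.9 × 5.14 = 503.21 kPa; surcharge term q·N_q = 29.37 × 1 = 29.37 kPa.
q_ult = 503.21 + 29.37 = 532.58 kPa.
For φ = 0 the ½γBN_γ term vanishes, so q_ult is independent of B. q_net = 532.58 − 29.37 = 503.21 kPa; q_all(net) = 503.21/3 = 167.74 kPa.
Required width B = w / q_all(net) = 288 / 167.74 = 1.717 m.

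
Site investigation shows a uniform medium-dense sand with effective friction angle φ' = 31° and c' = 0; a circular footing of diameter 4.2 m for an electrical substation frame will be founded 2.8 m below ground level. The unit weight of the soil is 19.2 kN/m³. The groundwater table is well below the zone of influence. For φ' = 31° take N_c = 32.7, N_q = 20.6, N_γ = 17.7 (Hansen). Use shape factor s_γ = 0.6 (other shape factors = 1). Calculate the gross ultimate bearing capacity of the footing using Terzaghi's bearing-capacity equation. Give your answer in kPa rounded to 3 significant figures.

q_ult ≈ 1540 kPa

Effective surcharge at the founding depth q = γ·D_f = 19.2 × 2.8 = 53.76 kPa.
q_ult = q·N_q + 0.5·γ·B·N_γ·s_γ
     = 53.76 × 20.6 + 0.5 × 19.2 × 4.2 × 17.7 × 0.6
     = 1107.5 + 428.2 = 1535.7 kPa.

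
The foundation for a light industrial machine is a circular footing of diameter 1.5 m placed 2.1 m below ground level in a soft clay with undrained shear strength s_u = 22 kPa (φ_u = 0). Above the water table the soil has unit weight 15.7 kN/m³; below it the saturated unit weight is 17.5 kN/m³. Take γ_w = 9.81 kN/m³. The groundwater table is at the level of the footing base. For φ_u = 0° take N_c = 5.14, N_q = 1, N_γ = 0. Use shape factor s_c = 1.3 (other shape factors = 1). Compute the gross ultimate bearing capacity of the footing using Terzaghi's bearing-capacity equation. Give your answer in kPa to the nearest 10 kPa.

q_ult ≈ 180 kPa

Effective surcharge at the founding depth q = γ·D_f = 15.7 × 2.1 = 32.97 kPa.
q_ult = c·N_c·s_c + q·N_q
     = 22 × 5.14 × 1.3 + 32.97 × 1
     = 147 + 32.97 = 179.97 kPa.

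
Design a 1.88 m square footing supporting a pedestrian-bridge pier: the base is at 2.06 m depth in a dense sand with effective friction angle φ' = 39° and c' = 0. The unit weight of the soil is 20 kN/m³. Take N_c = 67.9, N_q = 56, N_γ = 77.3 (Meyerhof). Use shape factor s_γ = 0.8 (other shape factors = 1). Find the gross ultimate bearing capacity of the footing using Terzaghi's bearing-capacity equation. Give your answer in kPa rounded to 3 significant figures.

q_ult ≈ 3470 kPa

q = γ·D_f = 20 × 2.06 = 41.2 kPa.
q·N_q = 41.2 × 56 = 2307.2 kPa
0.5·γ·B·N_γ·s_γ = 0.5 × 20 × 1.88 × 77.3 × 0.8 = 1162.6 kPa
q_ult = 2307.2 + 1162.6 = 3469.8 kPa.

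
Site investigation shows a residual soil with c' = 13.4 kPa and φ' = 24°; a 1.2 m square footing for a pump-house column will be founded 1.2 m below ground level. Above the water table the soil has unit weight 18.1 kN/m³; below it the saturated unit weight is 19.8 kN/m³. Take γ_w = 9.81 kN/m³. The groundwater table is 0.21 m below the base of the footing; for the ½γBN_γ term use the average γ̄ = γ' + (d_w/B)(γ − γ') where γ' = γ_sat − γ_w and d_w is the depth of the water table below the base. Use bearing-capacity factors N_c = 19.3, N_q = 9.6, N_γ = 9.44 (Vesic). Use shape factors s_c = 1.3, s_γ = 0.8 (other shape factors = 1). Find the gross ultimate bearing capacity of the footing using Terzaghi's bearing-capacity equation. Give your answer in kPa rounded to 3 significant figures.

q_ult ≈ 596 kPa

Overburden at base level: q = 18.1 × 1.2 = 21.72 kPa.
The water table is 0.21 m below the base (< B = 1.2 m), so the ½γBN_γ term uses γ̄ = γ' + (d_w/B)(γ − γ') = 9.99 + (0.21/1.2)(18.1 − 9.99) = 11.409 kN/m³.
Cohesion term c·N_c·s_c = 13.4 × 19.3 × 1.3 = 336.21 kPa; surcharge term q·N_q = 21.72 × 9.6 = 208.51 kPa; self-weight term 0.5·γ·B·N_γ·s_γ = 0.5 × 11.409 × 1.2 × 9.44 × 0.8 = 51.698 kPa.
q_ult = 336.21 + 208.51 + 51.698 = 596.42 kPa.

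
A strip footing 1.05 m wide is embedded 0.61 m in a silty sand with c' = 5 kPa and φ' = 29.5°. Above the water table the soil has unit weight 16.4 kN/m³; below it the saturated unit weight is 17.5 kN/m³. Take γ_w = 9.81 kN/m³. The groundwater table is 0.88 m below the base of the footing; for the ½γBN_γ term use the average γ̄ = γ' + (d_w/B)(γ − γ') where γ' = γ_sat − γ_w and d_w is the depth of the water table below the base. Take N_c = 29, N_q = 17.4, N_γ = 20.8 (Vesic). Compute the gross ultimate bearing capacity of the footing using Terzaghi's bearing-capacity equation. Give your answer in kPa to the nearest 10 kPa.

q = γ·D_f = 16.4 × 0.61 = 10.004 kPa.
γ' = 7.69 kN/m³; averaging over the depth B below the base, γ̄ = γ' + (d_w/B)(γ − γ') = 14.99 kN/m³.
c·N_c = 5 × 29 = 145 kPa
q·N_q = 10.004 × 17.4 = 174.07 kPa
0.5·γ·B·N_γ = 0.5 × 14.99 × 1.05 × 20.8 = 163.69 kPa
q_ult = 145 + 174.07 + 163.69 = 482.76 kPa.

q_ult ≈ 480 kPa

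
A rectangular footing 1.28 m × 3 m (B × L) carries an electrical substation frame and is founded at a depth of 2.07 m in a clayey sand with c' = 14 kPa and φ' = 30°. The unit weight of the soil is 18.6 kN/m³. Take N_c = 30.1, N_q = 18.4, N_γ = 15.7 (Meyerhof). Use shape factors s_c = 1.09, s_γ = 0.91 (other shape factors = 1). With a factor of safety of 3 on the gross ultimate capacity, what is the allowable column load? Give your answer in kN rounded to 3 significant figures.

P_all ≈ 1710 kN

Overburden at base level: q = 18.6 × 2.07 = 38.502 kPa.
Cohesion term c·N_c·s_c = 14 × 30.1 × 1.09 = 459.33 kPa; surcharge term q·N_q = 38.502 × 18.4 = 708.44 kPa; self-weight term 0.5·γ·B·N_γ·s_γ = 0.5 × 18.6 × 1.28 × 15.7 × 0.91 = 170.07 kPa.
q_ult = 459.33 + 708.44 + 170.07 = 1337.8 kPa.
Gross allowable pressure q_all = 1337.8 / 3 = 445.95 kPa.
Footing area = 3.84 m², so allowable column load = 445.95 × 3.84 = 1712.4 kN.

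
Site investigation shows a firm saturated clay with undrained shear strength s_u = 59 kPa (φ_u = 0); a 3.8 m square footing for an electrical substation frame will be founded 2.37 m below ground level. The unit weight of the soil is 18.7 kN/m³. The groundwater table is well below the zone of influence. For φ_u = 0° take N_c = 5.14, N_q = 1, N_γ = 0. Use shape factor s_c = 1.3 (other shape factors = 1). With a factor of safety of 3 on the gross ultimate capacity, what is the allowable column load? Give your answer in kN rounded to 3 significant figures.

Effective surcharge at the founding depth q = γ·D_f = 18.7 × 2.37 = 44.319 kPa.
q_ult = c·N_c·s_c + q·N_q
     = 59 × 5.14 × 1.3 + 44.319 × 1
     = 394.24 + 44.319 = 438.56 kPa.
Gross allowable pressure q_all = 438.56 / 3 = 146.19 kPa.
Footing area = 14.44 m², so allowable column load = 146.19 × 14.44 = 2110.9 kN.

P_all ≈ 2110 kN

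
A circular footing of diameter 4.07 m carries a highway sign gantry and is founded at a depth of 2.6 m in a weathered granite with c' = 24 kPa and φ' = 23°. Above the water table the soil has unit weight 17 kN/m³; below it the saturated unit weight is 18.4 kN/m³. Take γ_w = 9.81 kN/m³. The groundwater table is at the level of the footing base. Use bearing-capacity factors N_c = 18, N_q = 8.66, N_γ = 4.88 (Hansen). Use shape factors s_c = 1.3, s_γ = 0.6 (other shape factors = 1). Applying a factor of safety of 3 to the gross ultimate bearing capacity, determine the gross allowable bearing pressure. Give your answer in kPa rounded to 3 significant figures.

q_all ≈ 332 kPa

q = γ·D_f = 17 × 2.6 = 44.2 kPa.
For the ½γBN_γ term take γ' = 18.4 − 9.81 = 8.59 kN/m³ (soil below base is submerged).
c·N_c·s_c = 24 × 18 × 1.3 = 561.6 kPa
q·N_q = 44.2 × 8.66 = 382.77 kPa
0.5·γ·B·N_γ·s_γ = 0.5 × 8.59 × 4.07 × 4.88 × 0.6 = 51.183 kPa
q_ult = 561.6 + 382.77 + 51.183 = 995.56 kPa.
q_all = q_ult / FS = 995.56 / 3 = 331.85 kPa.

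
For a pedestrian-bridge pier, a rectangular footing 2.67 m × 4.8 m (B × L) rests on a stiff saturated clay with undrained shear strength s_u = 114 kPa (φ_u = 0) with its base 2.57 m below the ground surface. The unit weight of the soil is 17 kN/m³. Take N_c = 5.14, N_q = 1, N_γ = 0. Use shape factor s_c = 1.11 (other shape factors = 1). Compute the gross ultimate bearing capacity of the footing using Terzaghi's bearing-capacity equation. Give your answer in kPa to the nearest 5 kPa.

q_ult ≈ 695 kPa

Overburden at base level: q = 17 × 2.57 = 43.69 kPa.
Cohesion term c·N_c·s_c = 114 × 5.14 × 1.11 = 650.42 kPa; surcharge term q·N_q = 43.69 × 1 = 43.69 kPa.
q_ult = 650.42 + 43.69 = 694.11 kPa.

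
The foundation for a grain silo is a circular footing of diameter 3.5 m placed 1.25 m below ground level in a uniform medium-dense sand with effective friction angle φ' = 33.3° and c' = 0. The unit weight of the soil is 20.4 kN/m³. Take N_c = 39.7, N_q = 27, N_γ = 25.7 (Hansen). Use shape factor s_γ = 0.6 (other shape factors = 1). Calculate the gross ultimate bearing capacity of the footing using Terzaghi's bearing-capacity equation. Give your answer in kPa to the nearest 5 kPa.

q_ult ≈ 1240 kPa

Effective surcharge at the founding depth q = γ·D_f = 20.4 × 1.25 = 25.5 kPa.
q_ult = q·N_q + 0.5·γ·B·N_γ·s_γ
     = 25.5 × 27 + 0.5 × 20.4 × 3.5 × 25.7 × 0.6
     = 688.5 + 550.49 = 1239 kPa.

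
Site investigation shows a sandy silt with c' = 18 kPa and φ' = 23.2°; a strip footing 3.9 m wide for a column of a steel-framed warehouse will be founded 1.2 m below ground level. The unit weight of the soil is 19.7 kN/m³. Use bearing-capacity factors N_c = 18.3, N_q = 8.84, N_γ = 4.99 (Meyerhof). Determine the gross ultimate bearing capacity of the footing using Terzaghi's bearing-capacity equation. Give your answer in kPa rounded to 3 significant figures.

Overburden at base level: q = 19.7 × 1.2 = 23.64 kPa.
Cohesion term c·N_c = 18 × 18.3 = 329.4 kPa; surcharge term q·N_q = 23.64 × 8.84 = 208.98 kPa; self-weight term 0.5·γ·B·N_γ = 0.5 × 19.7 × 3.9 × 4.99 = 191.69 kPa.
q_ult = 329.4 + 208.98 + 191.69 = 730.07 kPa.

q_ult ≈ 730 kPa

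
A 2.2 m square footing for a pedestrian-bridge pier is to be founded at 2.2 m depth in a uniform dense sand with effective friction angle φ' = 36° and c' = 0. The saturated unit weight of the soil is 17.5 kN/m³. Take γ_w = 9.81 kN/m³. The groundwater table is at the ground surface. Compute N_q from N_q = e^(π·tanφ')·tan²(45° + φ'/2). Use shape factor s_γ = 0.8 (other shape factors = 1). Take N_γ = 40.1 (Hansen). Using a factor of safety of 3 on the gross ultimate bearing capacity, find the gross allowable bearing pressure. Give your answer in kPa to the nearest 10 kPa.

q_all ≈ 300 kPa

N_q = e^(π·tan36°)·tan²(63°) = 37.75.
With the water table at the surface the whole profile is submerged: γ' = 17.5 − 9.81 = 7.69 kN/m³, so q = γ'·D_f = 16.918 kPa; the same γ' applies in the ½γBN_γ term.
q_ult = q·N_q + 0.5·γ·B·N_γ·s_γ
     = 16.918 × 37.752 + 0.5 × 7.69 × 2.2 × 40.1 × 0.8
     = 638.7 + 271.36 = 910.06 kPa.
q_all = 910.06 / 3 = 303.35 kPa.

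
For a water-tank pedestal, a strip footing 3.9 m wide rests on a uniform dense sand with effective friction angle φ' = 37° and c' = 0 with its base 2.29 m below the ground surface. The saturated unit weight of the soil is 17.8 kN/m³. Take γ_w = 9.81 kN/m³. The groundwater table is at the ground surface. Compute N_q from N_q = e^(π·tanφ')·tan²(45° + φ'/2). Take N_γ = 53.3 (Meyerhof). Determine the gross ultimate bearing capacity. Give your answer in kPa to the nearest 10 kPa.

tan37° = 0.7536, so N_q = e^(π×0.7536)·tan²(63.5°) = 10.669 × 4.023 = 42.92.
Water table at ground surface, so effective unit weight γ' = 17.8 − 9.81 = 7.99 kN/m³ is used throughout; overburden q = 7.99 × 2.29 = 18.297 kPa; the same γ' applies in the ½γBN_γ term.
Surcharge term q·N_q = 18.297 × 42.92 = 785.31 kPa; self-weight term 0.5·γ·B·N_γ = 0.5 × 7.99 × 3.9 × 53.3 = 830.44 kPa.
q_ult = 785.31 + 830.44 = 1615.8 kPa.

q_ult ≈ 1620 kPa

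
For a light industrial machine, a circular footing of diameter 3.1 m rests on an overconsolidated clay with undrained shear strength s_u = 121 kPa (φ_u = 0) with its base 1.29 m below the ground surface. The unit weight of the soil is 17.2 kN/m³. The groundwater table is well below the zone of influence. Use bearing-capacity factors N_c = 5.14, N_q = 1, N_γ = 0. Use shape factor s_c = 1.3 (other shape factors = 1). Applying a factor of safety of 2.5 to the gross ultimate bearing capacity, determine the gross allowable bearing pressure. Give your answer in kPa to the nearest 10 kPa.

Overburden at base level: q = 17.2 × 1.29 = 22.188 kPa.
Cohesion term c·N_c·s_c = 121 × 5.14 × 1.3 = 808.52 kPa; surcharge term q·N_q = 22.188 × 1 = 22.188 kPa.
q_ult = 808.52 + 22.188 = 830.71 kPa.
q_all = q_ult / FS = 830.71 / 2.5 = 332.28 kPa.

q_all ≈ 330 kPa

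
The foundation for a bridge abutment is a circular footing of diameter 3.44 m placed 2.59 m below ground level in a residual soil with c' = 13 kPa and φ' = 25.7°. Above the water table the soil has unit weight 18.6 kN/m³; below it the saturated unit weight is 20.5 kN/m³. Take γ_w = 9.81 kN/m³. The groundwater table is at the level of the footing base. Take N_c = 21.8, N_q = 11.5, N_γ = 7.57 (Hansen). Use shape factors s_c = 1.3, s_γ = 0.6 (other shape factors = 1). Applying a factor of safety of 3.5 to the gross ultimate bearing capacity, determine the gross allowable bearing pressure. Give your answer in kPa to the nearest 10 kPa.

q = γ·D_f = 18.6 × 2.59 = 48.174 kPa.
For the ½γBN_γ term take γ' = 20.5 − 9.81 = 10.69 kN/m³ (soil below base is submerged).
c·N_c·s_c = 13 × 21.8 × 1.3 = 368.42 kPa
q·N_q = 48.174 × 11.5 = 554 kPa
0.5·γ·B·N_γ·s_γ = 0.5 × 10.69 × 3.44 × 7.57 × 0.6 = 83.513 kPa
q_ult = 368.42 + 554 + 83.513 = 1005.9 kPa.
q_all = q_ult / FS = 1005.9 / 3.5 = 287.41 kPa.

q_all ≈ 290 kPa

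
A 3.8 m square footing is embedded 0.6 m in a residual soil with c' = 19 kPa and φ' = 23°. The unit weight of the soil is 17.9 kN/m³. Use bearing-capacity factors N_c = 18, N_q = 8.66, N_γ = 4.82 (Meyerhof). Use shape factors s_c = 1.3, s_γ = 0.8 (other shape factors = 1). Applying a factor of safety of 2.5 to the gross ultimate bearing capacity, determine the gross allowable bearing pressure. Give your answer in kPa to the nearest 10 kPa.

Overburden at base level: q = 17.9 × 0.6 = 10.74 kPa.
Cohesion term c·N_c·s_c = 19 × 18 × 1.3 = 444.6 kPa; surcharge term q·N_q = 10.74 × 8.66 = 93.008 kPa; self-weight term 0.5·γ·B·N_γ·s_γ = 0.5 × 17.9 × 3.8 × 4.82 × 0.8 = 131.14 kPa.
q_ult = 444.6 + 93.008 + 131.14 = 668.75 kPa.
q_all = q_ult / FS = 668.75 / 2.5 = 267.5 kPa.

q_all ≈ 270 kPa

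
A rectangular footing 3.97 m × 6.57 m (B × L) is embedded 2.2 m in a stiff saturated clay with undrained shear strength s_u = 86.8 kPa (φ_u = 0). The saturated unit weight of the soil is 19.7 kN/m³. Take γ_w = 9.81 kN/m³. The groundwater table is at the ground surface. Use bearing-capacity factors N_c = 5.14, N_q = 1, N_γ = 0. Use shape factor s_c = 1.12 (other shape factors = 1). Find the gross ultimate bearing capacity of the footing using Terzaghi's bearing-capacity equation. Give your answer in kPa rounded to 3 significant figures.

q_ult ≈ 521 kPa

γ' = 19.7 − 9.81 = 9.89 kN/m³ (submerged throughout). q = 9.89 × 2.2 = 21.758 kPa.
c·N_c·s_c = 86.8 × 5.14 × 1.12 = 499.69 kPa
q·N_q = 21.758 × 1 = 21.758 kPa
q_ult = 499.69 + 21.758 = 521.45 kPa.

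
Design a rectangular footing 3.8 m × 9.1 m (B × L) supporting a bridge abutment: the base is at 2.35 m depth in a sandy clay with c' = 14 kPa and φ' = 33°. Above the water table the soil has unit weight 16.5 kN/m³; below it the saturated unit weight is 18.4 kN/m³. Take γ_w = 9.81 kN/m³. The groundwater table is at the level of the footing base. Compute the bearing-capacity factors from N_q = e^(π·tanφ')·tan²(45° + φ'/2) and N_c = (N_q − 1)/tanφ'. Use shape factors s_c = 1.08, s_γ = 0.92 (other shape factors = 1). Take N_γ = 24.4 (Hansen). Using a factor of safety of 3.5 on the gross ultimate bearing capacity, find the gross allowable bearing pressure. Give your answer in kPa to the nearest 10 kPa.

q_all ≈ 560 kPa

N_q = e^(π·tan33°)·tan²(61.5°) = 26.09; N_c = (N_q − 1)/tanφ' = 38.64.
q = γ·D_f = 16.5 × 2.35 = 38.775 kPa.
For the ½γBN_γ term take γ' = 18.4 − 9.81 = 8.59 kN/m³ (soil below base is submerged).
c·N_c·s_c = 14 × 38.638 × 1.08 = 584.21 kPa
q·N_q = 38.775 × 26.092 = 1011.7 kPa
0.5·γ·B·N_γ·s_γ = 0.5 × 8.59 × 3.8 × 24.4 × 0.92 = 366.37 kPa
q_ult = 584.21 + 1011.7 + 366.37 = 1962.3 kPa.
q_all = 1962.3 / 3.5 = 560.66 kPa.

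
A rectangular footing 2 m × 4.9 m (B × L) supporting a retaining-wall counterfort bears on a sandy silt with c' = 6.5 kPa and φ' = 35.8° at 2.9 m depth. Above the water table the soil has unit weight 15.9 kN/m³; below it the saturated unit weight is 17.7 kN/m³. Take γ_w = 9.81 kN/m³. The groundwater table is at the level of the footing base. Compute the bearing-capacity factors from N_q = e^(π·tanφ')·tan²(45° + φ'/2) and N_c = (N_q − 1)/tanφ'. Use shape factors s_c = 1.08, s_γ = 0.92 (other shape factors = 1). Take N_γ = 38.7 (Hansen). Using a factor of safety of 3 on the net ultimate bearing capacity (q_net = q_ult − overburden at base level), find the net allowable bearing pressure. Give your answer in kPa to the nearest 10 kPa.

N_q = e^(π·tan35.8°)·tan²(62.9°) = 36.81; N_c = (N_q − 1)/tanφ' = 49.65.
q = γ·D_f = 15.9 × 2.9 = 46.11 kPa.
For the ½γBN_γ term take γ' = 17.7 − 9.81 = 7.89 kN/m³ (soil below base is submerged).
c·N_c·s_c = 6.5 × 49.649 × 1.08 = 348.54 kPa
q·N_q = 46.11 × 36.808 = 1697.2 kPa
0.5·γ·B·N_γ·s_γ = 0.5 × 7.89 × 2 × 38.7 × 0.92 = 280.92 kPa
q_ult = 348.54 + 1697.2 + 280.92 = 2326.7 kPa.
q_net = 2326.7 − 46.11 = 2280.6 kPa.
q_all(net) = 2280.6 / 3 = 760.19 kPa.

q_all(net) ≈ 760 kPa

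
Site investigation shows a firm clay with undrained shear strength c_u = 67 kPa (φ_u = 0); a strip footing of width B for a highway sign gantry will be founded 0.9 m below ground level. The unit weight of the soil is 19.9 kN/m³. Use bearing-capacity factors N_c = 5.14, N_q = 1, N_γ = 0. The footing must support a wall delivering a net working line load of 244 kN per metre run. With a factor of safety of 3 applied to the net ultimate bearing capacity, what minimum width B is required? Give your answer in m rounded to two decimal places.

B = 2.13 m

q = γ·D_f = 19.9 × 0.9 = 17.91 kPa.
c·N_c = 67 × 5.14 = 344.38 kPa
q·N_q = 17.91 × 1 = 17.91 kPa
q_ult = 344.38 + 17.91 = 362.29 kPa.
For φ = 0 the ½γBN_γ term vanishes, so q_ult is independent of B. q_net = 362.29 − 17.91 = 344.38 kPa; q_all(net) = 344.38/3 = 114.79 kPa.
Required width B = w / q_all(net) = 244 / 114.79 = 2.126 m.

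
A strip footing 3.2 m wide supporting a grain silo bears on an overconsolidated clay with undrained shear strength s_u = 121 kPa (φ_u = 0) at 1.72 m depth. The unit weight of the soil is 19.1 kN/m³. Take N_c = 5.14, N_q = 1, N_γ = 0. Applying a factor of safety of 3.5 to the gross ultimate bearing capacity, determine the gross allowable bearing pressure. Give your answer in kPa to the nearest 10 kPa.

Overburden at base level: q = 19.1 × 1.72 = 32.852 kPa.
Cohesion term c·N_c = 121 × 5.14 = 621.94 kPa; surcharge term q·N_q = 32.852 × 1 = 32.852 kPa.
q_ult = 621.94 + 32.852 = 654.79 kPa.
q_all = q_ult / FS = 654.79 / 3.5 = 187.08 kPa.

q_all ≈ 190 kPa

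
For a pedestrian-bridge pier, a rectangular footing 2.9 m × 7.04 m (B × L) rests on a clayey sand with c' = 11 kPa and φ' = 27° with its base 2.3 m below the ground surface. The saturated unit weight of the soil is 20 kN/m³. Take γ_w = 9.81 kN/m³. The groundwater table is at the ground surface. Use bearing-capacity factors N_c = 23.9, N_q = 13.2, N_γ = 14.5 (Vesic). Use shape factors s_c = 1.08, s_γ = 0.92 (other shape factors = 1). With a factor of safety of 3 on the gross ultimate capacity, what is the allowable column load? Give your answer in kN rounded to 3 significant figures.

P_all ≈ 5380 kN

Water table at ground surface, so effective unit weight γ' = 20 − 9.81 = 10.19 kN/m³ is used throughout; overburden q = 10.19 × 2.3 = 23.437 kPa; the same γ' applies in the ½γBN_γ term.
Cohesion term c·N_c·s_c = 11 × 23.9 × 1.08 = 283.93 kPa; surcharge term q·N_q = 23.437 × 13.2 = 309.37 kPa; self-weight term 0.5·γ·B·N_γ·s_γ = 0.5 × 10.19 × 2.9 × 14.5 × 0.92 = 197.11 kPa.
q_ult = 283.93 + 309.37 + 197.11 = 790.41 kPa.
Gross allowable pressure q_all = 790.41 / 3 = 263.47 kPa.
Footing area = 20.416 m², so allowable column load = 263.47 × 20.416 = 5379 kN.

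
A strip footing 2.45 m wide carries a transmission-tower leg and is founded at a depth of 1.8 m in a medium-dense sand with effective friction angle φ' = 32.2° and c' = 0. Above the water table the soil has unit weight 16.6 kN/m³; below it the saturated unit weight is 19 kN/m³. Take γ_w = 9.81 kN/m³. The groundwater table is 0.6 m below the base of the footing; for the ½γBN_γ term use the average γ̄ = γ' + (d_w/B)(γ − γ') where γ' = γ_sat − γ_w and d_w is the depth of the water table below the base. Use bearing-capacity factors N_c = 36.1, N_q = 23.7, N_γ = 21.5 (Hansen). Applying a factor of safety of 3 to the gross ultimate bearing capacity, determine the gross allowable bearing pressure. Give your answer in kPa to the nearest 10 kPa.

q_all ≈ 330 kPa

Effective surcharge at the founding depth q = γ·D_f = 16.6 × 1.8 = 29.88 kPa.
With d_w = 0.6 m < B, γ̄ = 9.19 + (0.6/2.45) × (16.6 − 9.19) = 11.005 kN/m³.
q_ult = q·N_q + 0.5·γ·B·N_γ
     = 29.88 × 23.7 + 0.5 × 11.005 × 2.45 × 21.5
     = 708.16 + 289.84 = 997.99 kPa.
q_all = q_ult / FS = 997.99 / 3 = 332.66 kPa.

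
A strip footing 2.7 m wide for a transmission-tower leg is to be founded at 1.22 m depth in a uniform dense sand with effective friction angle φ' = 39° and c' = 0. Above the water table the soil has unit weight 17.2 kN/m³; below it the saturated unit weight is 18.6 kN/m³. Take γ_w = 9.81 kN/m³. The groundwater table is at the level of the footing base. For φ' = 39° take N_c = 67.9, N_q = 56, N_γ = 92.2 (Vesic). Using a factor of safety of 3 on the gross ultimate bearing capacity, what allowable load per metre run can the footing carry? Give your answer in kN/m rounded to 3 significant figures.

q = γ·D_f = 17.2 × 1.22 = 20.984 kPa.
For the ½γBN_γ term take γ' = 18.6 − 9.81 = 8.79 kN/m³ (soil below base is submerged).
q·N_q = 20.984 × 56 = 1175.1 kPa
0.5·γ·B·N_γ = 0.5 × 8.79 × 2.7 × 92.2 = 1094.1 kPa
q_ult = 1175.1 + 1094.1 = 2269.2 kPa.
Gross allowable pressure q_all = 2269.2 / 3 = 756.4 kPa.
Allowable wall load = q_all × B = 756.4 × 2.7 = 2042.3 kN per metre run.

≈ 2040 kN/m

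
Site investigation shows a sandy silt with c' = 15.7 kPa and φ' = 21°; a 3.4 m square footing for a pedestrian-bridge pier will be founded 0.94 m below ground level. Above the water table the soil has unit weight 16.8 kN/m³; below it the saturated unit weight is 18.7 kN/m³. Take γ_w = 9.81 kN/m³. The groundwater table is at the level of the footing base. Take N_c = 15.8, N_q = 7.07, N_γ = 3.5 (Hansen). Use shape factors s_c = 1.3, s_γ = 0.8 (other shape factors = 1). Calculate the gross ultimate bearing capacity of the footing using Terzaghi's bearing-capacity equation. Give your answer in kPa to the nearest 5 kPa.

Overburden at base level: q = 16.8 × 0.94 = 15.792 kPa.
Below the base the soil is submerged, so the ½γBN_γ term uses γ' = 18.7 − 9.81 = 8.89 kN/m³.
Cohesion term c·N_c·s_c = 15.7 × 15.8 × 1.3 = 322.48 kPa; surcharge term q·N_q = 15.792 × 7.07 = 111.65 kPa; self-weight term 0.5·γ·B·N_γ·s_γ = 0.5 × 8.89 × 3.4 × 3.5 × 0.8 = 42.316 kPa.
q_ult = 322.48 + 111.65 + 42.316 = 476.44 kPa.

q_ult ≈ 475 kPa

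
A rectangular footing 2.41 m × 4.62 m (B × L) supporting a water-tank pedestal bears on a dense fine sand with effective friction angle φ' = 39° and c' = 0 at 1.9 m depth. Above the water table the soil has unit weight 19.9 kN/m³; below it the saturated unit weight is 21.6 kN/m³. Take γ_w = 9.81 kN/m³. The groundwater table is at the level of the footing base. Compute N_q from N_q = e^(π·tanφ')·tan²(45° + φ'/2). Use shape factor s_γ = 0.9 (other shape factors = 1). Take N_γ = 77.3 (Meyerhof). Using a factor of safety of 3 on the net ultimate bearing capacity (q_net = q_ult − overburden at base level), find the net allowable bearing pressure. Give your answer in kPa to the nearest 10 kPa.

N_q = e^(π·tan39°)·tan²(64.5°) = 55.96.
Effective surcharge at the founding depth q = γ·D_f = 19.9 × 1.9 = 37.81 kPa.
The water table coincides with the base, so in the self-weight term γ → γ' = 11.79 kN/m³.
q_ult = q·N_q + 0.5·γ·B·N_γ·s_γ
     = 37.81 × 55.957 + 0.5 × 11.79 × 2.41 × 77.3 × 0.9
     = 2115.8 + 988.38 = 3104.1 kPa.
q_net = 3104.1 − 37.81 = 3066.3 kPa.
q_all(net) = 3066.3 / 3 = 1022.1 kPa.

q_all(net) ≈ 1020 kPa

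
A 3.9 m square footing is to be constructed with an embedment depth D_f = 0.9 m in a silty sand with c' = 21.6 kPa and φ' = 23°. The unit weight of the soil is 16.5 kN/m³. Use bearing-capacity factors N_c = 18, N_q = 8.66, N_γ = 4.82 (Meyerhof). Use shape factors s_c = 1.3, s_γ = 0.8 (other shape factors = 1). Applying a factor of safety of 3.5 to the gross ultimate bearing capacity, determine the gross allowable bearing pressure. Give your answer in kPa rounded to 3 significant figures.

q_all ≈ 217 kPa

Overburden at base level: q = 16.5 × 0.9 = 14.85 kPa.
Cohesion term c·N_c·s_c = 21.6 × 18 × 1.3 = 505.44 kPa; surcharge term q·N_q = 14.85 × 8.66 = 128.6 kPa; self-weight term 0.5·γ·B·N_γ·s_γ = 0.5 × 16.5 × 3.9 × 4.82 × 0.8 = 124.07 kPa.
q_ult = 505.44 + 128.6 + 124.07 = 758.11 kPa.
q_all = q_ult / FS = 758.11 / 3.5 = 216.6 kPa.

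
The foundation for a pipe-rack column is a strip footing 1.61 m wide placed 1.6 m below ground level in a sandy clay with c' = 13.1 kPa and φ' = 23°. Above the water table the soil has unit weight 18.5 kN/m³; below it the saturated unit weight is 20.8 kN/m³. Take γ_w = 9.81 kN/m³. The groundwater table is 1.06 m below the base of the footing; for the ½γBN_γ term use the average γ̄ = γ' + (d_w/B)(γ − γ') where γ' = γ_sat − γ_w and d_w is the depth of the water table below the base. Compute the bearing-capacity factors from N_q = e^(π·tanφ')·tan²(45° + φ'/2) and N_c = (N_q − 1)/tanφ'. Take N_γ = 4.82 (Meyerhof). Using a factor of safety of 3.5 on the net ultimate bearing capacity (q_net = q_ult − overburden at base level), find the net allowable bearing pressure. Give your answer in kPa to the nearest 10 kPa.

N_q = e^(π·tan23°)·tan²(56.5°) = 8.66; N_c = (N_q − 1)/tanφ' = 18.05.
q = γ·D_f = 18.5 × 1.6 = 29.6 kPa.
γ' = 10.99 kN/m³; averaging over the depth B below the base, γ̄ = γ' + (d_w/B)(γ − γ') = 15.934 kN/m³.
c·N_c = 13.1 × 18.049 = 236.44 kPa
q·N_q = 29.6 × 8.6612 = 256.37 kPa
0.5·γ·B·N_γ = 0.5 × 15.934 × 1.61 × 4.82 = 61.827 kPa
q_ult = 236.44 + 256.37 + 61.827 = 554.64 kPa.
q_net = 554.64 − 29.6 = 525.04 kPa.
q_all(net) = 525.04 / 3.5 = 150.01 kPa.

q_all(net) ≈ 150 kPa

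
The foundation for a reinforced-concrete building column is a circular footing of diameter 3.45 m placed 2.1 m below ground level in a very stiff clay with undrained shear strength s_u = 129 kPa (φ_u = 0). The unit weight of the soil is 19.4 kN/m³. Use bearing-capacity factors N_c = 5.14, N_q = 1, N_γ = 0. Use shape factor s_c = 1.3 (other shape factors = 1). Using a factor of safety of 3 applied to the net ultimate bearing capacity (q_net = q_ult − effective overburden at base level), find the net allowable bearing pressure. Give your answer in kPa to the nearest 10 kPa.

q = γ·D_f = 19.4 × 2.1 = 40.74 kPa.
c·N_c·s_c = 129 × 5.14 × 1.3 = 861.98 kPa
q·N_q = 40.74 × 1 = 40.74 kPa
q_ult = 861.98 + 40.74 = 902.72 kPa.
Net ultimate: q_net = 902.72 − 40.74 = 861.98 kPa.
q_all(net) = 861.98 / 3 = 287.33 kPa.

q_all(net) ≈ 290 kPa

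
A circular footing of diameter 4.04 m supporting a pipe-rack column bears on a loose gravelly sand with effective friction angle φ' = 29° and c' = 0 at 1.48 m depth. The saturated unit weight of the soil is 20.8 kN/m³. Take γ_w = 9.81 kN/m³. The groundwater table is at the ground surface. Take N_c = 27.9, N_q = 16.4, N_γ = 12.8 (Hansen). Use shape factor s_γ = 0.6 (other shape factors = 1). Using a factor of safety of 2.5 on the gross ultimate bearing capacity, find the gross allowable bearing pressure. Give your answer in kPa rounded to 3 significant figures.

γ' = 20.8 − 9.81 = 10.99 kN/m³ (submerged throughout). q = 10.99 × 1.48 = 16.265 kPa; the same γ' applies in the ½γBN_γ term.
q·N_q = 16.265 × 16.4 = 266.75 kPa
0.5·γ·B·N_γ·s_γ = 0.5 × 10.99 × 4.04 × 12.8 × 0.6 = 170.49 kPa
q_ult = 266.75 + 170.49 = 437.24 kPa.
q_all = 437.24 / 2.5 = 174.9 kPa.

q_all ≈ 175 kPa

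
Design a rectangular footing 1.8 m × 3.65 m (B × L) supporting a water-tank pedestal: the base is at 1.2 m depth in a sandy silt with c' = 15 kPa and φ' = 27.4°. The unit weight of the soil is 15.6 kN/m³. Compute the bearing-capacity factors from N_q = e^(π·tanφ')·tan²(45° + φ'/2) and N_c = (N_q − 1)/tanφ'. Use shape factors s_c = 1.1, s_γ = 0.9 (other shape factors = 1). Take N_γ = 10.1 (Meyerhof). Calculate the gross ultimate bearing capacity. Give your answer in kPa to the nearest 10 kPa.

tan27.4° = 0.5184, so N_q = e^(π×0.5184)·tan²(58.7°) = 5.096 × 2.705 = 13.78.
N_c = (13.78 − 1)/tan27.4° = 24.66.
q = γ·D_f = 15.6 × 1.2 = 18.72 kPa.
c·N_c·s_c = 15 × 24.665 × 1.1 = 406.97 kPa
q·N_q = 18.72 × 13.785 = 258.05 kPa
0.5·γ·B·N_γ·s_γ = 0.5 × 15.6 × 1.8 × 10.1 × 0.9 = 127.62 kPa
q_ult = 406.97 + 258.05 + 127.62 = 792.64 kPa.

q_ult ≈ 790 kPa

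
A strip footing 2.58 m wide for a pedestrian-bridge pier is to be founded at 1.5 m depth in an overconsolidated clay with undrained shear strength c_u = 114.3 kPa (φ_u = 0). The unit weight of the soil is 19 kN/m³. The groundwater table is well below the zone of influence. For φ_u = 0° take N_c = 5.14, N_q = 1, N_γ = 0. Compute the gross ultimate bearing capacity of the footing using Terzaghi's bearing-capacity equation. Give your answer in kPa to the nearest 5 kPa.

q_ult ≈ 615 kPa

Effective surcharge at the founding depth q = γ·D_f = 19 × 1.5 = 28.5 kPa.
q_ult = c·N_c + q·N_q
     = 114.3 × 5.14 + 28.5 × 1
     = 587.5 + 28.5 = 616 kPa.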